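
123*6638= 816474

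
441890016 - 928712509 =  - 486822493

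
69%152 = 69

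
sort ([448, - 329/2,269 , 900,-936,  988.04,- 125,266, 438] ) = [ - 936, - 329/2,  -  125, 266,269 , 438, 448, 900,988.04 ]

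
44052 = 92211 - 48159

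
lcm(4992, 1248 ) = 4992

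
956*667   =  637652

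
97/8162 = 97/8162  =  0.01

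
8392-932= 7460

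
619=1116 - 497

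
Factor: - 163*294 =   -  47922 = -  2^1*3^1*7^2*163^1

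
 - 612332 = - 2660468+2048136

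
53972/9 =5996+8/9 = 5996.89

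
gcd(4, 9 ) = 1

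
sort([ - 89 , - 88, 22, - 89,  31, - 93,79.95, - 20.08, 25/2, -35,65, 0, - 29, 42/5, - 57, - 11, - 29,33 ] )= [ - 93,-89, - 89, - 88, - 57, - 35, - 29, -29, - 20.08, - 11, 0, 42/5, 25/2,22,31 , 33,65,  79.95 ] 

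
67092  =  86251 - 19159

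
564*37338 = 21058632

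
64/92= 16/23  =  0.70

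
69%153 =69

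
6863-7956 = - 1093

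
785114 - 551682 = 233432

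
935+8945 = 9880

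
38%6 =2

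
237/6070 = 237/6070 = 0.04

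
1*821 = 821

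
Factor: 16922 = 2^1* 8461^1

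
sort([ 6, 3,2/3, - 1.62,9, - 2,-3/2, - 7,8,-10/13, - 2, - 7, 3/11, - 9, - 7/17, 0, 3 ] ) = [  -  9,  -  7,-7, -2, - 2 , - 1.62, - 3/2, - 10/13, - 7/17, 0, 3/11,2/3,3, 3, 6,8,  9 ]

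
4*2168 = 8672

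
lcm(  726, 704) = 23232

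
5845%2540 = 765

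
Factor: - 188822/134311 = -9938/7069 = -2^1*4969^1 * 7069^(-1 ) 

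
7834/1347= 5 + 1099/1347=5.82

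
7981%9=7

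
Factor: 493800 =2^3 * 3^1*5^2*823^1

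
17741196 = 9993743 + 7747453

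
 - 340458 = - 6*56743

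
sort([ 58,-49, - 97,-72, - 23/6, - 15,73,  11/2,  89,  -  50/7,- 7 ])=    [ - 97, -72, - 49, - 15, -50/7, -7, -23/6,11/2, 58,  73,89] 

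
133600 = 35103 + 98497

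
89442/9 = 9938 = 9938.00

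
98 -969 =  - 871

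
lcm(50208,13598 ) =652704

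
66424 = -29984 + 96408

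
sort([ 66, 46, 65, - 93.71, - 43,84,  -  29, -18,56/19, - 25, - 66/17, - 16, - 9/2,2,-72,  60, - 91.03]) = [ - 93.71, - 91.03, - 72, - 43, - 29, - 25, - 18, - 16, - 9/2,  -  66/17, 2, 56/19, 46,60, 65,66,84]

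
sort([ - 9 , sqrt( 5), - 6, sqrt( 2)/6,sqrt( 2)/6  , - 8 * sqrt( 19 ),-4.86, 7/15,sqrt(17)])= [ - 8*sqrt( 19), - 9  , - 6 ,-4.86, sqrt( 2)/6, sqrt ( 2)/6 , 7/15,sqrt ( 5 ),  sqrt( 17 ) ]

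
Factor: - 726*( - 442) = 320892= 2^2*3^1*11^2*13^1*17^1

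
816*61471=50160336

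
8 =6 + 2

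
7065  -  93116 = -86051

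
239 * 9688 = 2315432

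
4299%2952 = 1347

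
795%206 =177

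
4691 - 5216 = - 525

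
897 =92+805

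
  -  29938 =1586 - 31524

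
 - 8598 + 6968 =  - 1630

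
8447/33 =8447/33 = 255.97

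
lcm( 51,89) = 4539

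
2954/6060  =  1477/3030 =0.49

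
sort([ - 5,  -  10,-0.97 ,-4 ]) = [-10,- 5, - 4, - 0.97 ]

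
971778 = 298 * 3261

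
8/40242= 4/20121 = 0.00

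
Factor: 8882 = 2^1*4441^1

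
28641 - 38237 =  - 9596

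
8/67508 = 2/16877 = 0.00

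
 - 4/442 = - 1 + 219/221 =- 0.01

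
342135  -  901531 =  - 559396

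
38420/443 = 86  +  322/443=86.73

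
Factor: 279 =3^2*31^1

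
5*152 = 760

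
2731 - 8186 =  - 5455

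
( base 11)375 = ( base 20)125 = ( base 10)445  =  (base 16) 1BD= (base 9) 544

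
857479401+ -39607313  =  817872088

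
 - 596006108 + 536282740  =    -  59723368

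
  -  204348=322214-526562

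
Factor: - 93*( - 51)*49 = 3^2*7^2*17^1* 31^1  =  232407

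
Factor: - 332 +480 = 148 = 2^2 * 37^1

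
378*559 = 211302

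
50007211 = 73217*683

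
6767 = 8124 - 1357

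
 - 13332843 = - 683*19521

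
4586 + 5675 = 10261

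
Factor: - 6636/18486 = -14/39 = -  2^1*3^(-1 )*7^1*13^( -1)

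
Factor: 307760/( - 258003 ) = - 2^4*3^( - 2 )*5^1 * 109^( - 1) *263^( - 1 )*3847^1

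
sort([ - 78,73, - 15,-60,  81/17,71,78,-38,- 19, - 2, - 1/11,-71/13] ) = [ - 78,-60, - 38,  -  19, - 15,- 71/13, - 2, - 1/11, 81/17,  71, 73,78] 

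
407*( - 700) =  - 284900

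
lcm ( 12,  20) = 60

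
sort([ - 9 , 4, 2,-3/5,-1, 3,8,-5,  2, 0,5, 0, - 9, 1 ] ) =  [-9,-9,  -  5, - 1, - 3/5, 0, 0, 1,2, 2, 3,4, 5,8] 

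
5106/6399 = 1702/2133 = 0.80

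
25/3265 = 5/653=0.01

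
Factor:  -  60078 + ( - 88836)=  -148914 = - 2^1*3^2*8273^1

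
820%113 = 29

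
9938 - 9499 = 439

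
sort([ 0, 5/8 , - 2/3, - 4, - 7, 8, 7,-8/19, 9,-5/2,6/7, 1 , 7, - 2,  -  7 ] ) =[ -7,-7,-4, - 5/2, - 2, - 2/3, - 8/19, 0,  5/8,6/7,1, 7, 7 , 8, 9 ] 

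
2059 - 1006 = 1053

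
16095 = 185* 87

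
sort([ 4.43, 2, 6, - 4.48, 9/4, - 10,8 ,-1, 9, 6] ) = [ - 10,  -  4.48, - 1, 2,  9/4,  4.43, 6,6, 8,9] 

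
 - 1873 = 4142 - 6015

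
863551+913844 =1777395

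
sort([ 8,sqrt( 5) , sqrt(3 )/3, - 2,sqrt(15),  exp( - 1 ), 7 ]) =[ - 2,exp( - 1), sqrt(3) /3, sqrt(5), sqrt( 15), 7, 8 ]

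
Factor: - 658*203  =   - 133574 = - 2^1 * 7^2*29^1*47^1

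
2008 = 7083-5075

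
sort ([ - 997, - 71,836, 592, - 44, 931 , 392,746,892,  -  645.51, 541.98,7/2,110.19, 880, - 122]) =[ - 997 , - 645.51, - 122, -71,  -  44,7/2, 110.19, 392, 541.98, 592, 746, 836 , 880,  892,931]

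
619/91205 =619/91205 = 0.01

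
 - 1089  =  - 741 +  - 348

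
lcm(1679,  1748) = 127604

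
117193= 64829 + 52364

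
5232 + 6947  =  12179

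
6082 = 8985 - 2903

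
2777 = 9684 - 6907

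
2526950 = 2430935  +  96015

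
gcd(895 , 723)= 1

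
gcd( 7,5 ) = 1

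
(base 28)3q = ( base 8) 156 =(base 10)110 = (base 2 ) 1101110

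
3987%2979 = 1008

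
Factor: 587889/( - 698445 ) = -5^( - 1 )*11^( - 1 )*17^ ( - 1)*787^1 = - 787/935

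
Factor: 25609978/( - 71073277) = - 2^1*11^( - 1 ) * 17^( - 1)*337^1 * 37997^1*380071^( - 1)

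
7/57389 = 7/57389= 0.00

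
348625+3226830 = 3575455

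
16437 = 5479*3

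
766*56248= 43085968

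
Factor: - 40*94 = - 3760 = -  2^4*5^1 *47^1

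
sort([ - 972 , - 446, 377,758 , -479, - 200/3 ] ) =[ - 972 ,-479 ,  -  446, - 200/3,377, 758]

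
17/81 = 17/81 = 0.21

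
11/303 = 11/303 = 0.04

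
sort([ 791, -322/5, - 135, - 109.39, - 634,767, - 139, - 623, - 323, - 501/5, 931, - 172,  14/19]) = [ - 634,- 623, - 323, - 172 , - 139, - 135, - 109.39, - 501/5, - 322/5,14/19,767, 791,931]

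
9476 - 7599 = 1877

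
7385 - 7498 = -113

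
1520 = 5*304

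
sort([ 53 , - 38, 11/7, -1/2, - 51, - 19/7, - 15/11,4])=[ - 51, - 38, - 19/7, - 15/11, - 1/2,11/7,4, 53]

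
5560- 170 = 5390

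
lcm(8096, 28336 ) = 56672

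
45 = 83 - 38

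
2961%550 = 211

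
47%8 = 7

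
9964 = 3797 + 6167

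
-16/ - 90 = 8/45=0.18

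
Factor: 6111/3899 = 3^2*97^1 * 557^ ( - 1)=873/557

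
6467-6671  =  -204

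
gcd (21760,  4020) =20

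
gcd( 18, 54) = 18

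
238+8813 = 9051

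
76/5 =76/5=15.20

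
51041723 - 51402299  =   - 360576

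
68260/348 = 196 + 13/87 = 196.15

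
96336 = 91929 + 4407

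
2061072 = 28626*72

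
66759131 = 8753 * 7627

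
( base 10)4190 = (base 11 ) 316A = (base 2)1000001011110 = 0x105E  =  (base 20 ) A9A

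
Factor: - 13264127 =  - 13264127^1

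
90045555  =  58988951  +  31056604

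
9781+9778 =19559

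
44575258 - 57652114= - 13076856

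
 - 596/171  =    -  4 + 88/171 =- 3.49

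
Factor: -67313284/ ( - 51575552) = 2^( - 6) *7^( - 1 )* 17^( - 1)*1693^( - 1 )*16828321^1 = 16828321/12893888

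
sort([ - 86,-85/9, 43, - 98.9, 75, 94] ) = [ - 98.9, - 86,-85/9, 43 , 75, 94 ] 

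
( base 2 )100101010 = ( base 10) 298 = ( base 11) 251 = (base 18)GA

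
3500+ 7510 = 11010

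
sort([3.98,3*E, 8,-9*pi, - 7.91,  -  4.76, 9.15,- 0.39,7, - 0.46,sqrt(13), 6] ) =[ - 9*pi, - 7.91, - 4.76, - 0.46, - 0.39,sqrt(13),3.98,6,7,8,3*E , 9.15 ] 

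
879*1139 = 1001181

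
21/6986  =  3/998 = 0.00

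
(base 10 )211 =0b11010011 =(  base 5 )1321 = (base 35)61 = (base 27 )7m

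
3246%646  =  16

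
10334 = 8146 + 2188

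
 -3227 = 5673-8900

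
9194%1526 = 38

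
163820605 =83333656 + 80486949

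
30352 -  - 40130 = 70482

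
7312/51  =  7312/51 = 143.37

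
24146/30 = 12073/15 = 804.87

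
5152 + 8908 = 14060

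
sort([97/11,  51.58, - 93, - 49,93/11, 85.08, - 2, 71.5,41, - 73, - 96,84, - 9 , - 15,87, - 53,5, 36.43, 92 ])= [ - 96, - 93, - 73,  -  53,  -  49, - 15,- 9, -2 , 5, 93/11, 97/11,36.43,  41, 51.58, 71.5 , 84, 85.08,87,92 ]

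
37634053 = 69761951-32127898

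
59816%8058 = 3410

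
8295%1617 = 210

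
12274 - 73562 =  - 61288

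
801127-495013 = 306114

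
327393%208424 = 118969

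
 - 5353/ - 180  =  29  +  133/180  =  29.74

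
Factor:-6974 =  - 2^1*11^1*317^1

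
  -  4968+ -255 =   -  5223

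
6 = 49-43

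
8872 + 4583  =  13455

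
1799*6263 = 11267137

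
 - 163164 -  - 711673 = 548509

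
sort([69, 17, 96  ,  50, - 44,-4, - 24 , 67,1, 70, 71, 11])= [ - 44, - 24, - 4, 1, 11, 17, 50, 67, 69 , 70, 71, 96 ]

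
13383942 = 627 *21346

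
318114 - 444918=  - 126804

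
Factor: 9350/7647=2^1*3^(-1) * 5^2 * 11^1*17^1 * 2549^(-1)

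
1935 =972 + 963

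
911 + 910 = 1821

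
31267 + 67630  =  98897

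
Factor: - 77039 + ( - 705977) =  - 783016 = - 2^3*13^1 * 7529^1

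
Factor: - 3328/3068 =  - 64/59 = - 2^6* 59^( - 1)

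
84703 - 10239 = 74464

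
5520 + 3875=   9395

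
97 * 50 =4850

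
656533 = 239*2747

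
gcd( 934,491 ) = 1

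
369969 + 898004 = 1267973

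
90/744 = 15/124= 0.12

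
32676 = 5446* 6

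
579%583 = 579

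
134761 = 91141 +43620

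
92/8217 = 92/8217 =0.01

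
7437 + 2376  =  9813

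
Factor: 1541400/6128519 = 2^3*3^1 * 5^2*7^1*149^(-1 )*367^1*41131^( - 1)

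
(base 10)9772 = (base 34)8FE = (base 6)113124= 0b10011000101100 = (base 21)1137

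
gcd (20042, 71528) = 2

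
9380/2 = 4690 =4690.00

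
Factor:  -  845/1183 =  - 5/7 = -  5^1*7^(-1) 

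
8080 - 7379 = 701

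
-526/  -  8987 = 526/8987 = 0.06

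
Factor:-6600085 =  - 5^1*661^1*1997^1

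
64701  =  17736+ 46965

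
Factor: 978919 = 113^1* 8663^1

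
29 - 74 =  - 45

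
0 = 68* 0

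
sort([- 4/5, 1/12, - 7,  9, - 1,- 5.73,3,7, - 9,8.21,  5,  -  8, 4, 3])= [-9, - 8, - 7, - 5.73, - 1, - 4/5,1/12,3,  3, 4,5, 7,8.21,  9] 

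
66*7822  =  516252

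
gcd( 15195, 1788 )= 3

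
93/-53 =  - 2+13/53 = - 1.75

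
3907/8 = 488 + 3/8 = 488.38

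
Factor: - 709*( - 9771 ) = 6927639=   3^1*709^1*3257^1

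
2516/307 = 2516/307 = 8.20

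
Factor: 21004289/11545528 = 2^ ( - 3 )*773^(-1)*1201^1*1867^(-1)*17489^1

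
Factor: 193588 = 2^2*48397^1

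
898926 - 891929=6997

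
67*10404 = 697068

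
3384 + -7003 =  - 3619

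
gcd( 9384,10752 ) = 24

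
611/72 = 611/72 = 8.49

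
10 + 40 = 50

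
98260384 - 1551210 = 96709174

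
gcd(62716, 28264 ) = 4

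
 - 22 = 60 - 82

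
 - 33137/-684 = 48 + 305/684 = 48.45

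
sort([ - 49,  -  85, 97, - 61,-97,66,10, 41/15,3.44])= [ - 97, - 85, - 61, - 49, 41/15, 3.44,10 , 66, 97 ]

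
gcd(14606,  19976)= 2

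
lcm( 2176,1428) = 45696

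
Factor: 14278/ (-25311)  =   - 2^1*3^( - 1 )*11^1*13^( - 1)=- 22/39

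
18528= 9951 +8577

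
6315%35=15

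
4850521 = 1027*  4723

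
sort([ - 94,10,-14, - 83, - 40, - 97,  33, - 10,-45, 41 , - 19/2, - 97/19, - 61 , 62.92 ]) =[ - 97,-94, - 83 ,-61,-45, - 40, - 14,- 10, - 19/2, - 97/19,10, 33, 41, 62.92 ] 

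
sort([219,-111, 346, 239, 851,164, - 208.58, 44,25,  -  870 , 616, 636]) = [-870, - 208.58, - 111 , 25, 44,164, 219,239,346,616,636, 851]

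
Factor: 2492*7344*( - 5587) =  -102249072576=- 2^6*3^3*7^1 * 17^1 * 37^1*89^1*151^1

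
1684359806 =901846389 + 782513417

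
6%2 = 0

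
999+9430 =10429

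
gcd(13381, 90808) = 1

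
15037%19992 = 15037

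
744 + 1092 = 1836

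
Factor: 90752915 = 5^1*11^1*59^1*27967^1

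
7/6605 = 7/6605 = 0.00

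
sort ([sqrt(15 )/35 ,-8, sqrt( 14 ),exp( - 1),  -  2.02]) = [ - 8, - 2.02, sqrt(15) /35, exp( - 1),sqrt( 14)] 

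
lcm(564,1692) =1692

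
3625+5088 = 8713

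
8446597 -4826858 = 3619739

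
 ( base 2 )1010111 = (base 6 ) 223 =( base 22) 3L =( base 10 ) 87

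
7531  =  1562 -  - 5969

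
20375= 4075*5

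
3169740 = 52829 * 60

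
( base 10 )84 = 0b1010100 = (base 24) 3C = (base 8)124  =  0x54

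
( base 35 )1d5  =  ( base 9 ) 2272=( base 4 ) 122111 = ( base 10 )1685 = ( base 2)11010010101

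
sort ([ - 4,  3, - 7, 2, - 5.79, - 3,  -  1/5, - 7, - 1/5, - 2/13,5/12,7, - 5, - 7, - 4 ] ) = [ - 7, - 7, - 7, - 5.79, - 5, - 4 ,  -  4 , - 3 ,-1/5,-1/5 , - 2/13,  5/12,  2,  3,7]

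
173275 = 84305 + 88970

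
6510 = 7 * 930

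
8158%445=148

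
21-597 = - 576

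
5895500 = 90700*65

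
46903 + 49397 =96300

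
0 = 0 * 87406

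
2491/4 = 622  +  3/4 = 622.75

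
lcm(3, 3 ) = 3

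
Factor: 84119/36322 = 2^( - 1 )*7^1 * 11^(-1)*13^ (-1 )*61^1 * 127^( - 1)*197^1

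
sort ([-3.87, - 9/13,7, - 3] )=[ - 3.87,-3,-9/13,  7]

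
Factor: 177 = 3^1*59^1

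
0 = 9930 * 0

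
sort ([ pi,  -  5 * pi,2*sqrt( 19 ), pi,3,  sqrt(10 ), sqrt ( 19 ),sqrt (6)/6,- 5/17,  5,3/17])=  [ - 5*pi,- 5/17, 3/17, sqrt(6) /6,3,pi , pi,  sqrt(10 ), sqrt( 19),5, 2 * sqrt(19 ) ] 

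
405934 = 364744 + 41190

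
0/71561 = 0=0.00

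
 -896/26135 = - 1 + 25239/26135=- 0.03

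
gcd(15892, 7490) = 2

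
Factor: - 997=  - 997^1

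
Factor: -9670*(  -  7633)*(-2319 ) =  - 171167964090 = -  2^1*3^1*5^1*17^1*449^1*773^1*967^1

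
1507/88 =137/8  =  17.12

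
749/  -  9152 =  - 749/9152=-0.08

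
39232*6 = 235392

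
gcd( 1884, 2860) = 4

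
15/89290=3/17858=0.00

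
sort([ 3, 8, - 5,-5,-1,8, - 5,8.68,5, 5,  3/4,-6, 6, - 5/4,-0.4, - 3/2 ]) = [ - 6,- 5, - 5 , - 5, - 3/2,-5/4,-1,-0.4,3/4,3,5, 5,6,8, 8,8.68]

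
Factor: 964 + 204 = 1168 = 2^4 * 73^1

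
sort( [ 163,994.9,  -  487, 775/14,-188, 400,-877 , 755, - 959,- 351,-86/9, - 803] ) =[-959, - 877, - 803,- 487, - 351,-188,  -  86/9, 775/14,163, 400, 755,994.9] 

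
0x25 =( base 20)1h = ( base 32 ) 15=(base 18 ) 21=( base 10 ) 37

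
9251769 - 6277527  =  2974242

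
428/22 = 19 + 5/11 = 19.45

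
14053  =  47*299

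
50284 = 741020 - 690736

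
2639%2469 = 170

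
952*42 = 39984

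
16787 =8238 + 8549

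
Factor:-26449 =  - 26449^1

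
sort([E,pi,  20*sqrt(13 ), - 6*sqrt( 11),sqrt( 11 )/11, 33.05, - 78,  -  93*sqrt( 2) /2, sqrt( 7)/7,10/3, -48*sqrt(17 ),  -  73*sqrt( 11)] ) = [ - 73*sqrt ( 11),  -  48* sqrt(17), - 78, - 93 *sqrt(2)/2, - 6*sqrt( 11), sqrt( 11) /11, sqrt( 7)/7,E,pi, 10/3,33.05, 20*sqrt( 13)]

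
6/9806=3/4903 =0.00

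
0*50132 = 0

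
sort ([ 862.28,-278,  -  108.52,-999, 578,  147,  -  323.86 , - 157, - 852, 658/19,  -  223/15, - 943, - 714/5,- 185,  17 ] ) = [ - 999, - 943, - 852, - 323.86, - 278,-185, - 157, - 714/5, - 108.52, - 223/15, 17, 658/19, 147,578, 862.28 ]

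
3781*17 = 64277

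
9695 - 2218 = 7477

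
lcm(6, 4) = 12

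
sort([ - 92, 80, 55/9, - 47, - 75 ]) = [ - 92, - 75, - 47 , 55/9,80 ]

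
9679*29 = 280691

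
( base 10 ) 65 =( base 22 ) 2l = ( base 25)2F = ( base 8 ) 101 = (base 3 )2102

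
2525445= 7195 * 351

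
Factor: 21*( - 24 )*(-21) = 2^3 * 3^3 * 7^2   =  10584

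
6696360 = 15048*445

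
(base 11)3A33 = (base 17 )1123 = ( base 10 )5239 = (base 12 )3047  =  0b1010001110111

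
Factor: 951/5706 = 2^ ( - 1)*3^( - 1) = 1/6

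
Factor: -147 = - 3^1 *7^2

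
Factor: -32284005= - 3^1 * 5^1*13^1*165559^1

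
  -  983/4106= - 1 + 3123/4106= -0.24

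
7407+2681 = 10088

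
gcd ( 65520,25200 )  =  5040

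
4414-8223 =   -  3809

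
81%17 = 13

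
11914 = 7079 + 4835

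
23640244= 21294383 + 2345861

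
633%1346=633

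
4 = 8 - 4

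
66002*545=35971090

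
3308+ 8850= 12158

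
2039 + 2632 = 4671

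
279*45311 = 12641769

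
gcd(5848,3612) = 172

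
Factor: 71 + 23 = 94 = 2^1*47^1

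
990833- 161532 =829301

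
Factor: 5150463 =3^1*19^1*90359^1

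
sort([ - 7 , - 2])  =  [ - 7 ,-2 ] 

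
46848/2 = 23424 = 23424.00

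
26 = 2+24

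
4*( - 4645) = -18580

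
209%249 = 209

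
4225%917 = 557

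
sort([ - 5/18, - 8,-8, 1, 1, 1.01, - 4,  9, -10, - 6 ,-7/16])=[ - 10, - 8,-8, - 6, - 4,  -  7/16, - 5/18, 1,  1,1.01,9 ]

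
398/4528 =199/2264 = 0.09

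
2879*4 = 11516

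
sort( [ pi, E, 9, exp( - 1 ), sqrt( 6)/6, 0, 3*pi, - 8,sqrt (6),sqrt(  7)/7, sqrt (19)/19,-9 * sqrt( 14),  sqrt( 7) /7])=[ - 9 * sqrt( 14 ), - 8,0 , sqrt( 19)/19, exp(-1)  ,  sqrt(7 )/7,  sqrt ( 7)/7,sqrt( 6)/6,sqrt( 6 ), E, pi, 9,3*pi ] 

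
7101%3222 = 657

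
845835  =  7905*107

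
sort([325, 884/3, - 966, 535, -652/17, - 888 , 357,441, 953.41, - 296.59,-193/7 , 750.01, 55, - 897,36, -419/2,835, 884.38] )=[ - 966, - 897,  -  888, - 296.59,  -  419/2, - 652/17, - 193/7,  36, 55, 884/3,325, 357, 441 , 535, 750.01, 835,884.38,  953.41]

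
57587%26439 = 4709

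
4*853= 3412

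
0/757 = 0 = 0.00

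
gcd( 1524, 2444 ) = 4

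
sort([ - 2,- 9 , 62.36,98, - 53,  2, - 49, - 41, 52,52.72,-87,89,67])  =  [-87,- 53,- 49,-41,-9 ,-2, 2, 52, 52.72,62.36,  67,89, 98]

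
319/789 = 319/789= 0.40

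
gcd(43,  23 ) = 1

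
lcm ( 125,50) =250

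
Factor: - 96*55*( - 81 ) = 427680 = 2^5*3^5*5^1*11^1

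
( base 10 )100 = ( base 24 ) 44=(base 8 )144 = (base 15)6a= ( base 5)400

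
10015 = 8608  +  1407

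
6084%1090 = 634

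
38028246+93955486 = 131983732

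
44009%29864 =14145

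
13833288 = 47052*294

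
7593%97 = 27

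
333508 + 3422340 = 3755848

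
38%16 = 6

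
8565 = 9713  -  1148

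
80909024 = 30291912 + 50617112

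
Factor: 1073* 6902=7405846 =2^1 * 7^1*17^1*29^2*37^1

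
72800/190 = 383 + 3/19 = 383.16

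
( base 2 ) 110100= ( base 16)34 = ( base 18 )2g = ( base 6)124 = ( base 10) 52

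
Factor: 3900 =2^2*3^1*5^2*13^1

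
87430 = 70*1249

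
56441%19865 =16711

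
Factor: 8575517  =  19^1*451343^1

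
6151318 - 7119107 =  - 967789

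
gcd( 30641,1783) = 1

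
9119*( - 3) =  - 27357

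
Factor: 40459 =40459^1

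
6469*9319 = 60284611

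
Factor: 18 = 2^1 * 3^2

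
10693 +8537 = 19230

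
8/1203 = 8/1203 = 0.01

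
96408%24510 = 22878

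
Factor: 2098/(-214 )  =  -107^( - 1 )*1049^1 = - 1049/107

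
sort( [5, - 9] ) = [ - 9,5 ] 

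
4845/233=20 +185/233 = 20.79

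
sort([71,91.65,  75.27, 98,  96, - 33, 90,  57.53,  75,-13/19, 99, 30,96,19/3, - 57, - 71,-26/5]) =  [ - 71,- 57, - 33, - 26/5, - 13/19,19/3,  30, 57.53,71, 75,  75.27,  90,91.65,96, 96,  98, 99 ]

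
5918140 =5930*998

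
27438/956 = 28 + 335/478 = 28.70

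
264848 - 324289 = -59441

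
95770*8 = 766160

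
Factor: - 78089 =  - 11^1*31^1*229^1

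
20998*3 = 62994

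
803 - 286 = 517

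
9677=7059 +2618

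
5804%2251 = 1302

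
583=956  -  373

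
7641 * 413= 3155733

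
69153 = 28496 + 40657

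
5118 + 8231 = 13349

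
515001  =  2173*237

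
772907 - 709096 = 63811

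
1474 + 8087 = 9561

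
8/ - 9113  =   -1 + 9105/9113 = - 0.00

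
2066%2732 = 2066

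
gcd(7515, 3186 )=9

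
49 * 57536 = 2819264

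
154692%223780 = 154692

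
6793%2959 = 875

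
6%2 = 0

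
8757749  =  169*51821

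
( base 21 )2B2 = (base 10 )1115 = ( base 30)175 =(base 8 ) 2133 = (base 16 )45b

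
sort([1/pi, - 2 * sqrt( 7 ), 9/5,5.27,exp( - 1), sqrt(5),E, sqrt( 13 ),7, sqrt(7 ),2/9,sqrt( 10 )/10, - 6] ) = [ - 6, - 2 * sqrt( 7),2/9,sqrt(10 ) /10, 1/pi , exp( - 1), 9/5  ,  sqrt( 5), sqrt( 7 ), E,sqrt( 13 ),5.27,  7]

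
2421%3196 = 2421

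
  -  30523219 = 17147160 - 47670379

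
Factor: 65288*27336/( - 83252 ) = - 446178192/20813 = - 2^4*3^1*13^(-1 )*17^1*67^1*1601^( - 1) *8161^1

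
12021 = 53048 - 41027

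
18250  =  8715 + 9535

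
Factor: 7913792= 2^6*123653^1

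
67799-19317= 48482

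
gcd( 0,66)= 66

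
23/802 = 23/802 = 0.03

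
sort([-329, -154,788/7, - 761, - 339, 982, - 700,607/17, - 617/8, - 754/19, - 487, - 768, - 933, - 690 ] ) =[-933, - 768, - 761,-700, - 690, - 487,-339,  -  329, - 154, - 617/8,  -  754/19,607/17,788/7, 982] 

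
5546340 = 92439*60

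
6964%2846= 1272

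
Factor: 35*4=2^2*5^1*7^1 = 140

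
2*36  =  72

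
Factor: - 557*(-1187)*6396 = 4228772964 = 2^2*3^1*13^1*41^1*557^1*1187^1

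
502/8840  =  251/4420 = 0.06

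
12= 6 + 6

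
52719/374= 140 + 359/374= 140.96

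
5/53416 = 5/53416 = 0.00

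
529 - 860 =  - 331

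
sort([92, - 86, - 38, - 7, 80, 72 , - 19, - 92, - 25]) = [ - 92, - 86, - 38, - 25, - 19,  -  7, 72,80, 92]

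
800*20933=16746400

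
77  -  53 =24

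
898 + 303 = 1201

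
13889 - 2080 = 11809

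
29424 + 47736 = 77160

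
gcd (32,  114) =2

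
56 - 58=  - 2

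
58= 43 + 15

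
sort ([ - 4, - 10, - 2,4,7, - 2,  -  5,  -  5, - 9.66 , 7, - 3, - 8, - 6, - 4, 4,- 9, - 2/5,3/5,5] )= [ - 10,-9.66, -9, - 8,  -  6,- 5 , - 5, -4,- 4, - 3, - 2,-2, - 2/5, 3/5,4 , 4,5,7,7 ] 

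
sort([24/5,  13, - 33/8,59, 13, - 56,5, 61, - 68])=[ - 68, - 56, - 33/8, 24/5,5, 13 , 13,59,  61]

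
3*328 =984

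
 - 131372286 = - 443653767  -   - 312281481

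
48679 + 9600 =58279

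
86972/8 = 10871 + 1/2 = 10871.50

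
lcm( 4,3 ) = 12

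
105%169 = 105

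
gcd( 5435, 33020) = 5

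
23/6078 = 23/6078 = 0.00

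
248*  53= 13144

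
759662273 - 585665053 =173997220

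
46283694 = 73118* 633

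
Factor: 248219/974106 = 2^( - 1) * 3^(  -  4)*7^( - 1) * 401^1*619^1*859^( - 1)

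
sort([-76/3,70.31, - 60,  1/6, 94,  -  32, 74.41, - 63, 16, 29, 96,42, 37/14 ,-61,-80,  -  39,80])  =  [-80, - 63,  -  61, - 60,-39 ,  -  32, - 76/3,1/6, 37/14,16,  29, 42,70.31, 74.41 , 80, 94,96]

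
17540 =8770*2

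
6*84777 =508662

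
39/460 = 39/460 = 0.08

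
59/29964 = 59/29964 = 0.00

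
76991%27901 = 21189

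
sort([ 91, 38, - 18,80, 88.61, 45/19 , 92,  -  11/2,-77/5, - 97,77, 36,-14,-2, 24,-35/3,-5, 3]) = [  -  97,-18 ,-77/5, - 14,-35/3,-11/2,-5 , - 2, 45/19 , 3  ,  24,36 , 38, 77, 80, 88.61, 91, 92]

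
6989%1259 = 694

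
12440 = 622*20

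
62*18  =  1116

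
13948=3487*4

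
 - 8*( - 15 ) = 120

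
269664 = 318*848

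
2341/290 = 2341/290 = 8.07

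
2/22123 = 2/22123=0.00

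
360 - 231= 129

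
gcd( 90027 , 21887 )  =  1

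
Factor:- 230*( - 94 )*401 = 8669620  =  2^2*5^1 * 23^1 *47^1*401^1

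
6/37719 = 2/12573 = 0.00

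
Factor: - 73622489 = - 31^1* 37^1*64187^1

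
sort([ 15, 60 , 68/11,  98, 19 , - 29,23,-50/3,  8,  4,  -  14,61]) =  [ - 29,  -  50/3,-14, 4 , 68/11, 8 , 15 , 19,23,60 , 61,  98]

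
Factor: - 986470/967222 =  -5^1*23^1*4289^1*483611^( - 1 ) =- 493235/483611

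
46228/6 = 23114/3 = 7704.67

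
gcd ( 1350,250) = 50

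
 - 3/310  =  -1 + 307/310 =- 0.01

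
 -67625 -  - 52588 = - 15037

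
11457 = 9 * 1273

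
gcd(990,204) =6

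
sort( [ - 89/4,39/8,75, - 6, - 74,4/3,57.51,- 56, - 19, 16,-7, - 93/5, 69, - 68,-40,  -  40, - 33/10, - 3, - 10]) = [ - 74,-68 , - 56,-40, - 40, - 89/4, - 19, - 93/5,-10, - 7, - 6, - 33/10, - 3, 4/3, 39/8, 16,57.51, 69,75]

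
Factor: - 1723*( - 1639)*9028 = 25495044916 = 2^2*11^1*37^1*61^1* 149^1*1723^1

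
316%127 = 62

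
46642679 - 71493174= - 24850495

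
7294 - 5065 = 2229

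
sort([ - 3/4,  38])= [ - 3/4 , 38] 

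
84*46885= 3938340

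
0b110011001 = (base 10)409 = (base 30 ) dj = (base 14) 213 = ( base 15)1C4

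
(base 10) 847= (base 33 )PM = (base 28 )127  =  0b1101001111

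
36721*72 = 2643912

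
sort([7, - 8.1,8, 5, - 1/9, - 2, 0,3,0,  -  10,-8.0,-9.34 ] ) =[ - 10,- 9.34,-8.1, - 8.0, - 2, - 1/9,0,0,3, 5, 7, 8 ]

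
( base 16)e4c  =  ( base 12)2150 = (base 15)1140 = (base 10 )3660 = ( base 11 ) 2828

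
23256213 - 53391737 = -30135524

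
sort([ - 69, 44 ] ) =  [-69,44]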